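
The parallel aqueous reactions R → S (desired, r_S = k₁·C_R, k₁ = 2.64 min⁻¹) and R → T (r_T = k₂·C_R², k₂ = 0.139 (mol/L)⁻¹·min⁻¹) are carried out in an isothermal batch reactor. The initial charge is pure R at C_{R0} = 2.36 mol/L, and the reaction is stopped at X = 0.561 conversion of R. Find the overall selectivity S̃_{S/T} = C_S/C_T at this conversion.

C_R = C_{R0}(1−X) = 1.036 mol/L.
Along a PFR/batch, dC_S/dC_R = −r_S/(r_S+r_T) = −k₁/(k₁+k₂·C_R).
Integrating from C_{R0} to C_R: C_S = (2.64/0.139)·ln[(2.64+0.139·2.36)/(2.64+0.139·1.04)] = 18.99·ln(2.968/2.784) = 1.216 mol/L.
C_T = (C_{R0}−C_R)−C_S = 0.1082 mol/L; S̃_{S/T} = 1.216/0.1082 = 11.2.

11.2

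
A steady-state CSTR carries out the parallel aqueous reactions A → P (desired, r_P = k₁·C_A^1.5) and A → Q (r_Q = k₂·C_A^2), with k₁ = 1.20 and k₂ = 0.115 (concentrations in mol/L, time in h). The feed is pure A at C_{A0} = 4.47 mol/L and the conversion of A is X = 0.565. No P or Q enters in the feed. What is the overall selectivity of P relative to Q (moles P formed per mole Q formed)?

Exit C_A = C_{A0}(1−X) = 4.47×0.435 = 1.944 mol/L.
Rates in a CSTR are evaluated at the outlet concentration: r_P = 1.20×1.944^1.5 = 3.254, r_Q = 0.115×1.944^2 = 0.4348.
Overall selectivity = C_P/C_Q = r_Pτ/(r_Qτ) = r_P/r_Q = 7.48.

7.48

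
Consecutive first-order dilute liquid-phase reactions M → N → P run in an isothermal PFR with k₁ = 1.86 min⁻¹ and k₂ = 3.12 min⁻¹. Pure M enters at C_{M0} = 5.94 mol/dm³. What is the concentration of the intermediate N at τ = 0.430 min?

For first-order series with pure M initially, C_N(τ) = k₁C_{M0}/(k₂−k₁)·(e^(−k₁τ) − e^(−k₂τ)).
e^(−k₁τ) = e^(−1.86×0.430) = e^(−0.7998) = 0.4494; e^(−k₂τ) = e^(−1.342) = 0.2614.
C_N = 1.86×5.94/(3.12−1.86) × (0.4494−0.2614) = 8.769×0.1880 = 1.648 mol/dm³.

1.65 mol/dm³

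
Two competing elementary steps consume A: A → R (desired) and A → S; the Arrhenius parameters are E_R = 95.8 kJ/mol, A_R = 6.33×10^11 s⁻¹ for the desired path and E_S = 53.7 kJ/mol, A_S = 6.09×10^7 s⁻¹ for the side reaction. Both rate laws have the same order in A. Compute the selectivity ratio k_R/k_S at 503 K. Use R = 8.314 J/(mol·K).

0.441

With equal orders, S_{R/S} = k_R/k_S = (A_R/A_S)·exp[(E_S−E_R)/(RT)].
(E_S−E_R)/(RT) = (53.7−95.8)×10³/(8.314×503) = -42100/4182 = -10.07.
k_R/k_S = (6.33×10^11/6.09×10^7)·exp(-10.07) = 10394 × 4.245×10^-5 = 0.441.
Since E_R > E_S, raising the temperature improves selectivity toward R.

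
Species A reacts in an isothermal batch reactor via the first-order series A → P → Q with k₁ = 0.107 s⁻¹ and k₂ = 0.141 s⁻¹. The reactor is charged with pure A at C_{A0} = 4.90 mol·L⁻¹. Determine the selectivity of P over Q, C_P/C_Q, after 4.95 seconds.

Solving the coupled first-order balances gives C_P(t) = [k₁/(k₂−k₁)]·C_{A0}·(e^(−k₁t) − e^(−k₂t)).
e^(−k₁t) = e^(−0.107×4.95) = e^(−0.5296) = 0.5888; e^(−k₂t) = e^(−0.6979) = 0.4976.
C_P = 0.107×4.90/(0.141−0.107) × (0.5888−0.4976) = 15.42×0.09121 = 1.406 mol·L⁻¹.
C_A = C_{A0}e^(−k₁t) = 2.885 mol·L⁻¹, so C_Q = C_{A0}−C_A−C_P = 0.6084 mol·L⁻¹; C_P/C_Q = 2.31.

2.31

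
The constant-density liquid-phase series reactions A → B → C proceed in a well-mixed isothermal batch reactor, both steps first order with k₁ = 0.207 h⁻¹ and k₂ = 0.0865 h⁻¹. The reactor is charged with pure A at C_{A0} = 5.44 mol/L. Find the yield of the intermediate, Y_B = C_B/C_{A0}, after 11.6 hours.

For first-order series with pure A initially, C_B(t) = k₁C_{A0}/(k₂−k₁)·(e^(−k₁t) − e^(−k₂t)).
e^(−k₁t) = e^(−0.207×11.6) = e^(−2.401) = 0.09061; e^(−k₂t) = e^(−1.003) = 0.3666.
C_B = 0.207×5.44/(0.0865−0.207) × (0.09061−0.3666) = (-9.345)×(-0.2760) = 2.579 mol/L.
Y_B = C_B/C_{A0} = 2.579/5.44 = 0.474.

0.474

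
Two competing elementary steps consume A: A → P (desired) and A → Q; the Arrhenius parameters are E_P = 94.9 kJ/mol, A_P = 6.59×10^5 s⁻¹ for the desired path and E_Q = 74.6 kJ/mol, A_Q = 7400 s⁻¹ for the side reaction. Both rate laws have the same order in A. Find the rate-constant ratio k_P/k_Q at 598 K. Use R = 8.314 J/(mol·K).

Since both paths have the same order in A, the concentration cancels and S_{P/Q} = k_P/k_Q = (A_P/A_Q)·exp[(E_Q−E_P)/(RT)].
(E_Q−E_P)/(RT) = (74.6−94.9)×10³/(8.314×598) = -20300/4972 = -4.083.
k_P/k_Q = (6.59×10^5/7400)·exp(-4.083) = 89.05 × 0.01686 = 1.50.
Since E_P > E_Q, raising the temperature improves selectivity toward P.

1.50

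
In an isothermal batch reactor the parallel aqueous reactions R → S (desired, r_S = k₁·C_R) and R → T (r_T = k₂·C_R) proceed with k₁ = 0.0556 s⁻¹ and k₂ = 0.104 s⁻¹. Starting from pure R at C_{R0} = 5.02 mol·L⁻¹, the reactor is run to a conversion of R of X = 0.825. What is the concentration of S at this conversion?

1.44 mol·L⁻¹

C_R = C_{R0}(1−X) = 0.8785 mol·L⁻¹.
Both paths are first order in R, so the instantaneous fraction to S is constant: dC_S/d(−C_R) = k₁/(k₁+k₂) = 0.3484.
C_S = 0.3484·(C_{R0}−C_R) = 0.3484×4.141 = 1.44 mol·L⁻¹.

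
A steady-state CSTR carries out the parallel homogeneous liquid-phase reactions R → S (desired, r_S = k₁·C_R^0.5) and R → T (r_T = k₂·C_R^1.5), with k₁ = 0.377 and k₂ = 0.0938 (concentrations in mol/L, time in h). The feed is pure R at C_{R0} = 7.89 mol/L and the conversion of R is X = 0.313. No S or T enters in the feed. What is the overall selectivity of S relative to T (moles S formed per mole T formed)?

0.741

Exit C_R = C_{R0}(1−X) = 7.89×0.687 = 5.420 mol/L.
In a CSTR the entire volume is at exit conditions, so r_S = 0.377×5.420^0.5 = 0.8777 and r_T = 0.0938×5.420^1.5 = 1.184.
Overall selectivity = C_S/C_T = r_Sτ/(r_Tτ) = r_S/r_T = 0.741.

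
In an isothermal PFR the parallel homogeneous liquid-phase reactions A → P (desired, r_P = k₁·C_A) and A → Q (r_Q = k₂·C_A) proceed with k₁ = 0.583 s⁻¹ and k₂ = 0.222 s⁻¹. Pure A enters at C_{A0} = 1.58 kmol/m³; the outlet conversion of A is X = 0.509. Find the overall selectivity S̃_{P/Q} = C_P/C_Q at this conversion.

2.63

C_A = C_{A0}(1−X) = 0.7758 kmol/m³.
Both paths are first order in A, so the instantaneous fraction to P is constant: dC_P/d(−C_A) = k₁/(k₁+k₂) = 0.7242.
C_P = 0.7242·(C_{A0}−C_A) = 0.7242×0.8042 = 0.582 kmol/m³.
C_Q = (C_{A0}−C_A)−C_P = 0.2218 kmol/m³; S̃_{P/Q} = 0.5824/0.2218 = 2.63.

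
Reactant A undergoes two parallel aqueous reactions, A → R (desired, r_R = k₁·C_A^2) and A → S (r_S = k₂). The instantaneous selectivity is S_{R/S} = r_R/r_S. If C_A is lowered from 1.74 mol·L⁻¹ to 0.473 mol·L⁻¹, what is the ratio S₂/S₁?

S_{R/S} = (k₁/k₂)·C_A^2, so S₂/S₁ = (C_{A,2}/C_{A,1})^2.
= (0.473/1.74)^2 = (0.2718)^2 = 0.0739.

0.0739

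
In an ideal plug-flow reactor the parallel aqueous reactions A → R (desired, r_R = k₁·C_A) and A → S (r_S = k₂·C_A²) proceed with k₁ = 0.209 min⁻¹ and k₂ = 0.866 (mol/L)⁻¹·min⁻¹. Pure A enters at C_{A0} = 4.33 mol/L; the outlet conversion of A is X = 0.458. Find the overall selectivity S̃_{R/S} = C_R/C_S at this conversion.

0.0744

C_A = C_{A0}(1−X) = 2.347 mol/L.
Along a PFR/batch, dC_R/dC_A = −r_R/(r_R+r_S) = −k₁/(k₁+k₂·C_A).
Integrating from C_{A0} to C_A: C_R = (0.209/0.866)·ln[(0.209+0.866·4.33)/(0.209+0.866·2.35)] = 0.2413·ln(3.959/2.241) = 0.1373 mol/L.
C_S = (C_{A0}−C_A)−C_R = 1.846 mol/L; S̃_{R/S} = 0.1373/1.846 = 0.0744.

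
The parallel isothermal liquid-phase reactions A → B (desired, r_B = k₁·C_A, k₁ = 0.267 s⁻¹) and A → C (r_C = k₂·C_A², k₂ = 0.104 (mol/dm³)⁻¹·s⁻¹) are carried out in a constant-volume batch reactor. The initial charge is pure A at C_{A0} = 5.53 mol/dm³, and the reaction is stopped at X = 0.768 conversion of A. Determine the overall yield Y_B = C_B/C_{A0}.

C_A = C_{A0}(1−X) = 1.283 mol/dm³.
Along a PFR/batch, dC_B/dC_A = −r_B/(r_B+r_C) = −k₁/(k₁+k₂·C_A).
Integrating from C_{A0} to C_A: C_B = (0.267/0.104)·ln[(0.267+0.104·5.53)/(0.267+0.104·1.28)] = 2.567·ln(0.8421/0.4004) = 1.909 mol/dm³.
Y_B = C_B/C_{A0} = 1.909/5.53 = 0.345.

0.345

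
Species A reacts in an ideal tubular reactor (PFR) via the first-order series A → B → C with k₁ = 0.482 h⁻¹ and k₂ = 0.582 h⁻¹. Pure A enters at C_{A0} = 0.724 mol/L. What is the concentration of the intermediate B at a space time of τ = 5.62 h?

0.0999 mol/L

The intermediate concentration in a first-order A→B→C sequence is C_B = k₁C_{A0}(e^(−k₁τ) − e^(−k₂τ))/(k₂−k₁).
e^(−k₁τ) = e^(−0.482×5.62) = e^(−2.709) = 0.06661; e^(−k₂τ) = e^(−3.271) = 0.03797.
C_B = 0.482×0.724/(0.582−0.482) × (0.06661−0.03797) = 3.490×0.02864 = 0.09994 mol/L.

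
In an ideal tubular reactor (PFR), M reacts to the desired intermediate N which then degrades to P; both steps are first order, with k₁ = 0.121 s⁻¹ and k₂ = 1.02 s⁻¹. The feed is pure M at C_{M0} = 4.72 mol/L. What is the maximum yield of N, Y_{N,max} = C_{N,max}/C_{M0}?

At the optimum, C_{N,max}/C_{M0} = (k₁/k₂)^[k₂/(k₂−k₁)].
= (0.121/1.02)^(1.02/(1.02−0.121)) = (0.1186)^(1.135) = 0.08904.

0.0890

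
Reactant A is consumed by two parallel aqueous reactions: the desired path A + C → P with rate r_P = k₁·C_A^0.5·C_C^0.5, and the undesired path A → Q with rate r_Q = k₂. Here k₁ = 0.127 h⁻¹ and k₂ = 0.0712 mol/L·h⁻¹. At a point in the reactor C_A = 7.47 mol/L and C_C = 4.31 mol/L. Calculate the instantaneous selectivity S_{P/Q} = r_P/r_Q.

10.1

S_{P/Q} = r_P/r_Q = (k₁·C_A^0.5·C_C^0.5)/(k₂) = (k₁/k₂)·C_A^0.5·C_C^0.5.
= (0.127×7.470^0.5×4.310^0.5) / (0.0712) = 0.7206/0.07120 = 10.1.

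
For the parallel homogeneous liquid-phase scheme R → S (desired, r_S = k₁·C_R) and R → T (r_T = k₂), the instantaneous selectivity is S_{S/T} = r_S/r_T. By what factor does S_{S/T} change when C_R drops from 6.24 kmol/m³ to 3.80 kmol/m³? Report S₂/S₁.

S_{S/T} = (k₁/k₂)·C_R, so S₂/S₁ = (C_{R,2}/C_{R,1}).
= 3.80/6.24 = 0.609.
Selectivity toward S falls as C_R falls — high-concentration operation is favoured.

0.609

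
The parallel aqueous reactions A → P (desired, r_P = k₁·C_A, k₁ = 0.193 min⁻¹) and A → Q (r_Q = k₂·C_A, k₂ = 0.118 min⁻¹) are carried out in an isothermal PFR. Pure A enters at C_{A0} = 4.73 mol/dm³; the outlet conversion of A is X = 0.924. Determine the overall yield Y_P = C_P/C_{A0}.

0.573

C_A = C_{A0}(1−X) = 0.3595 mol/dm³.
Both paths are first order in A, so the instantaneous fraction to P is constant: dC_P/d(−C_A) = k₁/(k₁+k₂) = 0.6206.
C_P = 0.6206·(C_{A0}−C_A) = 0.6206×4.371 = 2.71 mol/dm³.
Y_P = C_P/C_{A0} = 2.712/4.73 = 0.573.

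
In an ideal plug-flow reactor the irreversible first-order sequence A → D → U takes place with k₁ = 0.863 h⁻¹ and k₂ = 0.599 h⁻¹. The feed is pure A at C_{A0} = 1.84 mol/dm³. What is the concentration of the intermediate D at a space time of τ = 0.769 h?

The intermediate concentration in a first-order A→B→C sequence is C_D = k₁C_{A0}(e^(−k₁τ) − e^(−k₂τ))/(k₂−k₁).
e^(−k₁τ) = e^(−0.863×0.769) = e^(−0.6636) = 0.5150; e^(−k₂τ) = e^(−0.4606) = 0.6309.
C_D = 0.863×1.84/(0.599−0.863) × (0.5150−0.6309) = (-6.015)×(-0.1159) = 0.6972 mol/dm³.

0.697 mol/dm³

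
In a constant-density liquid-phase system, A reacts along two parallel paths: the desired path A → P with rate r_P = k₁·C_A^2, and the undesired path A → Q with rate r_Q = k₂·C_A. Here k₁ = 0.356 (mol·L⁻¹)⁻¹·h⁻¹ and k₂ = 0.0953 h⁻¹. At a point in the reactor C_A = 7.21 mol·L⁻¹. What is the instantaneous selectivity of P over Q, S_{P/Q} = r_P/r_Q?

S_{P/Q} = r_P/r_Q = (k₁·C_A^2)/(k₂·C_A) = (k₁/k₂)·C_A.
= (0.356×7.210^2) / (0.0953×7.210) = 18.51/0.6871 = 26.9.
Since the desired path is higher order in A, keeping C_A high (PFR or concentrated feed) favours P.

26.9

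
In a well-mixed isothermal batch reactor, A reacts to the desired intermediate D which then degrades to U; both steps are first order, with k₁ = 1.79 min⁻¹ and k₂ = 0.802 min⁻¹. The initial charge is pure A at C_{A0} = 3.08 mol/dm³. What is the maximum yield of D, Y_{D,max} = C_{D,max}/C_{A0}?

For a first-order series the maximum intermediate yield is C_{D,max}/C_{A0} = (k₁/k₂)^[k₂/(k₂−k₁)].
= (1.79/0.802)^(0.802/(0.802−1.79)) = (2.232)^(-0.8117) = 0.5212.

0.521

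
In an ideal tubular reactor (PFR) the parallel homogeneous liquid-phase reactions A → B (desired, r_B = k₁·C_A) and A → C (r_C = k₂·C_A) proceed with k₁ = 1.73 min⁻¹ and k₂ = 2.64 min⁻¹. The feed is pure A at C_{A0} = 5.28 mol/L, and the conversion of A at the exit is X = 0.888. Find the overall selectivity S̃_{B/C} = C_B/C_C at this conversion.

C_A = C_{A0}(1−X) = 0.5914 mol/L.
Both paths are first order in A, so the instantaneous fraction to B is constant: dC_B/d(−C_A) = k₁/(k₁+k₂) = 0.3959.
C_B = 0.3959·(C_{A0}−C_A) = 0.3959×4.689 = 1.86 mol/L.
C_C = (C_{A0}−C_A)−C_B = 2.832 mol/L; S̃_{B/C} = 1.856/2.832 = 0.655.

0.655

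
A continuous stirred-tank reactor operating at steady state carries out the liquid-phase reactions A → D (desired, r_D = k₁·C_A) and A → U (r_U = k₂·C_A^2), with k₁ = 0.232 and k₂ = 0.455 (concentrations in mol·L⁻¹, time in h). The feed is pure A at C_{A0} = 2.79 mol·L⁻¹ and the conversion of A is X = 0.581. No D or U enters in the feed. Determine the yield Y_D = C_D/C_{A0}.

0.176

Exit C_A = C_{A0}(1−X) = 2.79×0.419 = 1.169 mol·L⁻¹.
Rates in a CSTR are evaluated at the outlet concentration: r_D = 0.232×1.169 = 0.2712, r_U = 0.455×1.169^2 = 0.6218.
Fraction of consumed A going to D: r_D/(r_D+r_U) = 0.3037.
C_D = 0.3037·C_{A0}·X = 0.3037×2.79×0.581 = 0.492 mol·L⁻¹; Y_D = C_D/C_{A0} = 0.176.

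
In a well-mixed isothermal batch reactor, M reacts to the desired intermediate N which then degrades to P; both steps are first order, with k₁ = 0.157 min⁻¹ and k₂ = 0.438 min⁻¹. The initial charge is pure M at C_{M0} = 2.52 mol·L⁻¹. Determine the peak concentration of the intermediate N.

0.509 mol·L⁻¹

At the optimum, C_{N,max}/C_{M0} = (k₁/k₂)^[k₂/(k₂−k₁)].
= (0.157/0.438)^(0.438/(0.438−0.157)) = (0.3584)^(1.559) = 0.2021.
C_{N,max} = 0.2021×2.52 = 0.509 mol·L⁻¹.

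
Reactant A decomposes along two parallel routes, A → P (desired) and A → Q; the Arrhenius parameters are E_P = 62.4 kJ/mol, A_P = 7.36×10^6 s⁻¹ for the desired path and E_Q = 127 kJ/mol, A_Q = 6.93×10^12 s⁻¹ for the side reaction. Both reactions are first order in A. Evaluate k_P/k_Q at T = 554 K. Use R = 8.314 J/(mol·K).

1.31

Since both paths have the same order in A, the concentration cancels and S_{P/Q} = k_P/k_Q = (A_P/A_Q)·exp[(E_Q−E_P)/(RT)].
(E_Q−E_P)/(RT) = (127−62.4)×10³/(8.314×554) = 64600/4606 = 14.03.
k_P/k_Q = (7.36×10^6/6.93×10^12)·exp(14.03) = 1.062×10^-6 × 1.233×10^6 = 1.31.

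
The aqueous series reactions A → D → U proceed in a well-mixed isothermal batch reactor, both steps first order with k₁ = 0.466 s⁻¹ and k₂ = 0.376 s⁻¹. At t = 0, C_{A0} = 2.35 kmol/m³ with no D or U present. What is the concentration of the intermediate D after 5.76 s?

0.564 kmol/m³

For first-order series with pure A initially, C_D(t) = k₁C_{A0}/(k₂−k₁)·(e^(−k₁t) − e^(−k₂t)).
e^(−k₁t) = e^(−0.466×5.76) = e^(−2.684) = 0.06828; e^(−k₂t) = e^(−2.166) = 0.1147.
C_D = 0.466×2.35/(0.376−0.466) × (0.06828−0.1147) = (-12.17)×(-0.04638) = 0.5644 kmol/m³.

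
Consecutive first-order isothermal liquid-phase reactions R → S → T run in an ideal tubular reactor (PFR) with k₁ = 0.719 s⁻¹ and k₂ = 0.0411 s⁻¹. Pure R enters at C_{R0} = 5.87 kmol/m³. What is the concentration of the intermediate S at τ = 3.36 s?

For first-order series with pure R initially, C_S(τ) = k₁C_{R0}/(k₂−k₁)·(e^(−k₁τ) − e^(−k₂τ)).
e^(−k₁τ) = e^(−0.719×3.36) = e^(−2.416) = 0.08929; e^(−k₂τ) = e^(−0.1381) = 0.8710.
C_S = 0.719×5.87/(0.0411−0.719) × (0.08929−0.8710) = (-6.226)×(-0.7817) = 4.867 kmol/m³.

4.87 kmol/m³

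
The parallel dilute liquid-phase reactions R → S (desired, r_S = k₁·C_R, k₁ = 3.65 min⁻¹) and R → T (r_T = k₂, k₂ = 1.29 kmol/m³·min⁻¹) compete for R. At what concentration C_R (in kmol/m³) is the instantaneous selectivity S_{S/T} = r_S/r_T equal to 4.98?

1.76 kmol/m³

S_{S/T} = (k₁/k₂)·C_R ⇒ C_R = S·k₂/k₁.
= 4.98×1.29/3.65 = 1.76 kmol/m³.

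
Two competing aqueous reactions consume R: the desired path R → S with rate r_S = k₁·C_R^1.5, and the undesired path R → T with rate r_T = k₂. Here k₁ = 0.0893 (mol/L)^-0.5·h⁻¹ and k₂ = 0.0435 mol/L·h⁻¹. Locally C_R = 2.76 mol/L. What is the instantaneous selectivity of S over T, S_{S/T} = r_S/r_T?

S_{S/T} = r_S/r_T = (k₁·C_R^1.5)/(k₂) = (k₁/k₂)·C_R^1.5.
= (0.0893×2.760^1.5) / (0.0435) = 0.4095/0.04350 = 9.41.

9.41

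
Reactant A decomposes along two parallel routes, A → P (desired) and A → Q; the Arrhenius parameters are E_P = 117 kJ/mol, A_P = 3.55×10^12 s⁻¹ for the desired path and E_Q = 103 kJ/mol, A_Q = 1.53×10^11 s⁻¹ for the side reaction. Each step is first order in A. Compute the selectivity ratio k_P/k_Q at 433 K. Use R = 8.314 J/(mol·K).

k_P/k_Q = (A_P/A_Q)·exp[−(E_P−E_Q)/(RT)] = (A_P/A_Q)·exp[(E_Q−E_P)/(RT)].
(E_Q−E_P)/(RT) = (103−117)×10³/(8.314×433) = -14000/3600 = -3.889.
k_P/k_Q = (3.55×10^12/1.53×10^11)·exp(-3.889) = 23.20 × 0.02047 = 0.475.
Since E_P > E_Q, raising the temperature improves selectivity toward P.

0.475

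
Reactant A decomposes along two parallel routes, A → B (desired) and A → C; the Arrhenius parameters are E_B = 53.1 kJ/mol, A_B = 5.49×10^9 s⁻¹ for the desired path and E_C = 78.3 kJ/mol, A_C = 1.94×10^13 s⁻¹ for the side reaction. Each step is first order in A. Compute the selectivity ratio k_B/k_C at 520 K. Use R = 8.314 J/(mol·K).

0.0962

k_B/k_C = (A_B/A_C)·exp[−(E_B−E_C)/(RT)] = (A_B/A_C)·exp[(E_C−E_B)/(RT)].
(E_C−E_B)/(RT) = (78.3−53.1)×10³/(8.314×520) = 25200/4323 = 5.829.
k_B/k_C = (5.49×10^9/1.94×10^13)·exp(5.829) = 2.830×10^-4 × 340.0 = 0.0962.
Since E_B < E_C, lowering the temperature improves selectivity toward B.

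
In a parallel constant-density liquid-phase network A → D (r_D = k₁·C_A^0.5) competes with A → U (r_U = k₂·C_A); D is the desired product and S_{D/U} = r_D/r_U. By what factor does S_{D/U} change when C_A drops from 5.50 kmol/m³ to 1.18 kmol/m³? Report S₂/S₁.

2.16

S_{D/U} = (k₁/k₂)·C_A^-0.5, so S₂/S₁ = (C_{A,2}/C_{A,1})^-0.5.
= (1.18/5.50)^(-0.5) = (0.2145)^(-0.5) = 2.16.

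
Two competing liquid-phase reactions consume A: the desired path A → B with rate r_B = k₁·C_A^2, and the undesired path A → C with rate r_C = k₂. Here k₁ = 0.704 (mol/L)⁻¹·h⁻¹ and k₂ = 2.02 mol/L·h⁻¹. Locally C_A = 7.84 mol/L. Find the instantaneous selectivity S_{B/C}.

S_{B/C} = r_B/r_C = (k₁·C_A^2)/(k₂) = (k₁/k₂)·C_A^2.
= (0.704×7.840^2) / (2.02) = 43.27/2.020 = 21.4.
Since the desired path is higher order in A, keeping C_A high (PFR or concentrated feed) favours B.

21.4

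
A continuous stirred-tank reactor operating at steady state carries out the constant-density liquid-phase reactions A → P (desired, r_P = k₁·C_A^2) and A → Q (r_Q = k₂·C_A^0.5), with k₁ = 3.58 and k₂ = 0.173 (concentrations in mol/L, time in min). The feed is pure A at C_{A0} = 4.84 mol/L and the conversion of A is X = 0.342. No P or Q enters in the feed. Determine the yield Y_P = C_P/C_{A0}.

0.339

Exit C_A = C_{A0}(1−X) = 4.84×0.658 = 3.185 mol/L.
Rates in a CSTR are evaluated at the outlet concentration: r_P = 3.58×3.185^2 = 36.31, r_Q = 0.173×3.185^0.5 = 0.3087.
Fraction of consumed A going to P: r_P/(r_P+r_Q) = 0.9916.
C_P = 0.9916·C_{A0}·X = 0.9916×4.84×0.342 = 1.64 mol/L; Y_P = C_P/C_{A0} = 0.339.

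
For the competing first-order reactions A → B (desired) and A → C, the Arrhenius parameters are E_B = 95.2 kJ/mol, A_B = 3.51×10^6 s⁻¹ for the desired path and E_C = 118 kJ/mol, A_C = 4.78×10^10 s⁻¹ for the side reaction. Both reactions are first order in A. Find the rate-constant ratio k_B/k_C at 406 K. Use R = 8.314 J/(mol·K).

k_B/k_C = (A_B/A_C)·exp[−(E_B−E_C)/(RT)] = (A_B/A_C)·exp[(E_C−E_B)/(RT)].
(E_C−E_B)/(RT) = (118−95.2)×10³/(8.314×406) = 22800/3375 = 6.755.
k_B/k_C = (3.51×10^6/4.78×10^10)·exp(6.755) = 7.343×10^-5 × 858.0 = 0.0630.
Since E_B < E_C, lowering the temperature improves selectivity toward B.

0.0630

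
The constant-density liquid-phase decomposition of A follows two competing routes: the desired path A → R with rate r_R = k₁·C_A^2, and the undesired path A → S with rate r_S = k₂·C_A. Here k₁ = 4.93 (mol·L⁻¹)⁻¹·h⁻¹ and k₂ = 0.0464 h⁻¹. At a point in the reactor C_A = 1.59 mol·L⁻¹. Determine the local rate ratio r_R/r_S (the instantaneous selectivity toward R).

169

S_{R/S} = r_R/r_S = (k₁·C_A^2)/(k₂·C_A) = (k₁/k₂)·C_A.
= (4.93×1.590^2) / (0.0464×1.590) = 12.46/0.07378 = 169.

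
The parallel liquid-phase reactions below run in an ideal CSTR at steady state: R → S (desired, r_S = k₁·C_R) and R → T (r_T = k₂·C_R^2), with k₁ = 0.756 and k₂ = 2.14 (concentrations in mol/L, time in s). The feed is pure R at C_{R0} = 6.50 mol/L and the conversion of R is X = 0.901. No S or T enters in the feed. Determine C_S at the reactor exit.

2.08 mol/L

Exit C_R = C_{R0}(1−X) = 6.50×0.0990 = 0.6435 mol/L.
A CSTR operates uniformly at the exit composition, giving r_S = 0.4865 and r_T = 0.8862 (each k·C_R^n at C_R = 0.6435).
Fraction of consumed R going to S: r_S/(r_S+r_T) = 0.3544.
C_S = 0.3544·C_{R0}·X = 0.3544×6.50×0.901 = 2.08 mol/L.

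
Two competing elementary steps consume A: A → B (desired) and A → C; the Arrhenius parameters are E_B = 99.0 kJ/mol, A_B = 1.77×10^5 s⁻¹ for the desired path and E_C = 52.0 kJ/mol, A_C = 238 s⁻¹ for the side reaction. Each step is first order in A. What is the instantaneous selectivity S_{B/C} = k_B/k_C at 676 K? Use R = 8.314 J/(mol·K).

k_B/k_C = (A_B/A_C)·exp[−(E_B−E_C)/(RT)] = (A_B/A_C)·exp[(E_C−E_B)/(RT)].
(E_C−E_B)/(RT) = (52.0−99.0)×10³/(8.314×676) = -47000/5620 = -8.363.
k_B/k_C = (1.77×10^5/238)·exp(-8.363) = 743.7 × 2.334×10^-4 = 0.174.

0.174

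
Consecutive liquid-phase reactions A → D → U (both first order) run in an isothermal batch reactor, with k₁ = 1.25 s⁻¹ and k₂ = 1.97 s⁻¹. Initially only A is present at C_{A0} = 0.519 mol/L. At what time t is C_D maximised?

0.632 s

The intermediate peaks when r₁ = r₂, i.e. k₁e^(−k₁t) = k₂e^(−k₂t), giving t_opt = ln(k₂/k₁)/(k₂−k₁).
= ln(1.97/1.25)/(1.97−1.25) = ln(1.576)/0.7200 = 0.4549/0.7200 = 0.632 s.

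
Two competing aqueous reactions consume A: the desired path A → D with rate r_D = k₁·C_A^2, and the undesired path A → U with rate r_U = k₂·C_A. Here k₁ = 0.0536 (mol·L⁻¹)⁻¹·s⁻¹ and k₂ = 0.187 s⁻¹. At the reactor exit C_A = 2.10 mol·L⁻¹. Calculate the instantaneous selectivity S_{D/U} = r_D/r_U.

0.602

S_{D/U} = r_D/r_U = (k₁·C_A^2)/(k₂·C_A) = (k₁/k₂)·C_A.
= (0.0536×2.100^2) / (0.187×2.100) = 0.2364/0.3927 = 0.602.
Since the desired path is higher order in A, keeping C_A high (PFR or concentrated feed) favours D.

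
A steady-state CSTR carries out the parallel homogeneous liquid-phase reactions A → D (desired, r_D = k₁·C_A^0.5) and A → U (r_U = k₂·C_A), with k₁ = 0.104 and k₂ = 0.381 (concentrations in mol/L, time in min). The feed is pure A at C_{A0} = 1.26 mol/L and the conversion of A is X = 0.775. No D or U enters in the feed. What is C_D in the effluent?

0.331 mol/L

Exit C_A = C_{A0}(1−X) = 1.26×0.225 = 0.2835 mol/L.
In a CSTR the entire volume is at exit conditions, so r_D = 0.104×0.2835^0.5 = 0.05537 and r_U = 0.381×0.2835 = 0.1080.
Fraction of consumed A going to D: r_D/(r_D+r_U) = 0.3389.
C_D = 0.3389·C_{A0}·X = 0.3389×1.26×0.775 = 0.331 mol/L.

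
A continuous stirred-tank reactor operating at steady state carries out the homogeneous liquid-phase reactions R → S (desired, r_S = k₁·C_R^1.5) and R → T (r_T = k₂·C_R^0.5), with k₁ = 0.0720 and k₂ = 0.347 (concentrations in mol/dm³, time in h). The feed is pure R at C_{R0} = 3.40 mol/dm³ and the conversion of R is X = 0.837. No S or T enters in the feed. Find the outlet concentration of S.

Exit C_R = C_{R0}(1−X) = 3.40×0.163 = 0.5542 mol/dm³.
Rates in a CSTR are evaluated at the outlet concentration: r_S = 0.0720×0.5542^1.5 = 0.02971, r_T = 0.347×0.5542^0.5 = 0.2583.
Fraction of consumed R going to S: r_S/(r_S+r_T) = 0.1031.
C_S = 0.1031·C_{R0}·X = 0.1031×3.40×0.837 = 0.293 mol/dm³.

0.293 mol/dm³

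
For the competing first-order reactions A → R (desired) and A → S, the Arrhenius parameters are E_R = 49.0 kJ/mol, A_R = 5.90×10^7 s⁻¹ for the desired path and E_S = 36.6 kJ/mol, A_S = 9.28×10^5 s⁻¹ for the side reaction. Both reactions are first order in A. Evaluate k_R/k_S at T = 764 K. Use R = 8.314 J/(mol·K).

9.03

Since both paths have the same order in A, the concentration cancels and S_{R/S} = k_R/k_S = (A_R/A_S)·exp[(E_S−E_R)/(RT)].
(E_S−E_R)/(RT) = (36.6−49.0)×10³/(8.314×764) = -12400/6352 = -1.952.
k_R/k_S = (5.90×10^7/9.28×10^5)·exp(-1.952) = 63.58 × 0.1420 = 9.03.
Since E_R > E_S, raising the temperature improves selectivity toward R.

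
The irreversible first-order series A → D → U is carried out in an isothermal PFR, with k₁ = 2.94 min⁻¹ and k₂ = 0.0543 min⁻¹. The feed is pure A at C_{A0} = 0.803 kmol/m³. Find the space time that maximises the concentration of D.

Setting dC_D/dτ = 0 gives τ_opt = ln(k₂/k₁)/(k₂−k₁).
= ln(0.0543/2.94)/(0.0543−2.94) = ln(0.01847)/-2.886 = -3.992/-2.886 = 1.38 min.

1.38 min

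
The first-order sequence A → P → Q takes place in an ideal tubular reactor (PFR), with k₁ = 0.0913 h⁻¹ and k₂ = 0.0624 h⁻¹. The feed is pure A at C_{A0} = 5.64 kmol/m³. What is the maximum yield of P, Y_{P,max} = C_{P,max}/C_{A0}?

0.440

At the optimum, C_{P,max}/C_{A0} = (k₁/k₂)^[k₂/(k₂−k₁)].
= (0.0913/0.0624)^(0.0624/(0.0624−0.0913)) = (1.463)^(-2.159) = 0.4397.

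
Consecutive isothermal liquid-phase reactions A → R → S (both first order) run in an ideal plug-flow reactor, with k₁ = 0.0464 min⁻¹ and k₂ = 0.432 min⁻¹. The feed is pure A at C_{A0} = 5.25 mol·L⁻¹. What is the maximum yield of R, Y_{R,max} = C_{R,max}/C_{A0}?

0.0821

Evaluating C_R at τ_opt = ln(k₂/k₁)/(k₂−k₁) gives C_{R,max}/C_{A0} = (k₁/k₂)^[k₂/(k₂−k₁)].
= (0.0464/0.432)^(0.432/(0.432−0.0464)) = (0.1074)^(1.120) = 0.08212.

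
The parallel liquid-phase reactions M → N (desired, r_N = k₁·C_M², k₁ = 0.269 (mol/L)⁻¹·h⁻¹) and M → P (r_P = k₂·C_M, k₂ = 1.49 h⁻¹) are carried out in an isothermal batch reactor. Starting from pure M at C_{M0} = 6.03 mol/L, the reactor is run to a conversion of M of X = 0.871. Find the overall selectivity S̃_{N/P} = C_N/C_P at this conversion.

0.567

C_M = C_{M0}(1−X) = 0.7779 mol/L.
Along a PFR/batch, dC_P/dC_M = −r_P/(r_N+r_P) = −k₂/(k₂+k₁·C_M).
Integrating from C_{M0} to C_M: C_P = (1.49/0.269)·ln[(1.49+0.269·6.03)/(1.49+0.269·0.778)] = 5.539·ln(3.112/1.699) = 3.352 mol/L.
Then C_N = (C_{M0}−C_M) − C_P = 5.252 − 3.352 = 1.900 mol/L.
S̃_{N/P} = C_N/C_P = 1.900/3.352 = 0.567.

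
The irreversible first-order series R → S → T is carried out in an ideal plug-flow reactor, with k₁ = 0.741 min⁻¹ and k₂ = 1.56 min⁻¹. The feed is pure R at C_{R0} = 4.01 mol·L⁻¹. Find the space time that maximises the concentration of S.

The intermediate peaks when r₁ = r₂, i.e. k₁e^(−k₁τ) = k₂e^(−k₂τ), giving τ_opt = ln(k₂/k₁)/(k₂−k₁).
= ln(1.56/0.741)/(1.56−0.741) = ln(2.105)/0.8190 = 0.7444/0.8190 = 0.909 min.

0.909 min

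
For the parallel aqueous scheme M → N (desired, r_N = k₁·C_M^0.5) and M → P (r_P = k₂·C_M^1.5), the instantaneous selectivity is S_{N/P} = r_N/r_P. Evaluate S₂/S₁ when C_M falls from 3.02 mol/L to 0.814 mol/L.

3.71

S_{N/P} = (k₁/k₂)·C_M⁻¹, so S₂/S₁ = (C_{M,2}/C_{M,1})⁻¹.
= 3.02/0.814 = 3.71.
Selectivity toward N rises as C_M falls — low-concentration operation is favoured.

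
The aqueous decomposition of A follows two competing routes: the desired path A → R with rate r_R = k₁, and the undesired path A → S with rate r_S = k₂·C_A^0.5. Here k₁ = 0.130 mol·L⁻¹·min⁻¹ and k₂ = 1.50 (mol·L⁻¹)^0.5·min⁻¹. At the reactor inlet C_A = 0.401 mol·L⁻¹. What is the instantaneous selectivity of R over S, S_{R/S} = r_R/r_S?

0.137

S_{R/S} = r_R/r_S = (k₁)/(k₂·C_A^0.5) = (k₁/k₂)·C_A^-0.5.
= (0.130) / (1.50×0.4010^0.5) = 0.1300/0.9499 = 0.137.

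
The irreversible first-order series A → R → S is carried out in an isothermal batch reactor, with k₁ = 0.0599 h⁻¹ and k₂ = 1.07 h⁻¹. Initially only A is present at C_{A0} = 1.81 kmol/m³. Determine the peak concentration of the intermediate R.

Evaluating C_R at t_opt = ln(k₂/k₁)/(k₂−k₁) gives C_{R,max}/C_{A0} = (k₁/k₂)^[k₂/(k₂−k₁)].
= (0.0599/1.07)^(1.07/(1.07−0.0599)) = (0.05598)^(1.059) = 0.04718.
C_{R,max} = 0.04718×1.81 = 0.0854 kmol/m³.

0.0854 kmol/m³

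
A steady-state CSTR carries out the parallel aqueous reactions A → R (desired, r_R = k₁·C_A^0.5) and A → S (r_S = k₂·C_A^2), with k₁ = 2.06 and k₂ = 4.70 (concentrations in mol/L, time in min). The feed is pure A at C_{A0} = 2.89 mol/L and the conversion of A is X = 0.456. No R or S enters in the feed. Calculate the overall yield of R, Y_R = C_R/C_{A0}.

0.0829

Exit C_A = C_{A0}(1−X) = 2.89×0.544 = 1.572 mol/L.
Rates in a CSTR are evaluated at the outlet concentration: r_R = 2.06×1.572^0.5 = 2.583, r_S = 4.70×1.572^2 = 11.62.
Fraction of consumed A going to R: r_R/(r_R+r_S) = 0.1819.
C_R = 0.1819·C_{A0}·X = 0.1819×2.89×0.456 = 0.240 mol/L; Y_R = C_R/C_{A0} = 0.0829.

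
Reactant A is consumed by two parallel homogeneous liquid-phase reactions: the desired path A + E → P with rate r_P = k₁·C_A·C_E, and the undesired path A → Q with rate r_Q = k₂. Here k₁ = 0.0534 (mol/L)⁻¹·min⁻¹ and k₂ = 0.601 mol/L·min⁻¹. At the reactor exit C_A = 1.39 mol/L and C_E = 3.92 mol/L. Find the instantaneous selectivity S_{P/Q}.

S_{P/Q} = r_P/r_Q = (k₁·C_A·C_E)/(k₂) = (k₁/k₂)·C_A·C_E.
= (0.0534×1.390×3.920) / (0.601) = 0.2910/0.6010 = 0.484.
Since the desired path is higher order in A, keeping C_A high (PFR or concentrated feed) favours P.

0.484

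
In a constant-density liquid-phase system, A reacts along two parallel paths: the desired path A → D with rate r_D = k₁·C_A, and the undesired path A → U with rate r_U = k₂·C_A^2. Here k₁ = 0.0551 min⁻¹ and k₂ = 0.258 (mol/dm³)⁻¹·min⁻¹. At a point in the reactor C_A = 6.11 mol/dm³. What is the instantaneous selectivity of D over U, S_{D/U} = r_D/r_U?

0.0350

S_{D/U} = r_D/r_U = (k₁·C_A)/(k₂·C_A^2) = (k₁/k₂)·C_A⁻¹.
= (0.0551×6.110) / (0.258×6.110^2) = 0.3367/9.632 = 0.0350.
The undesired path is higher order in A, so low C_A (CSTR or dilute feed) favours D.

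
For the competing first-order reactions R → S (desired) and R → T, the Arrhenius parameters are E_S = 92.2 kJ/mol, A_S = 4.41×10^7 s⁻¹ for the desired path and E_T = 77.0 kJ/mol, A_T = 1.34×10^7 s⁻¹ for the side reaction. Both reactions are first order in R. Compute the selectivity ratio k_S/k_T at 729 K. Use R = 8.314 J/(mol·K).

0.268

Since both paths have the same order in R, the concentration cancels and S_{S/T} = k_S/k_T = (A_S/A_T)·exp[(E_T−E_S)/(RT)].
(E_T−E_S)/(RT) = (77.0−92.2)×10³/(8.314×729) = -15200/6061 = -2.508.
k_S/k_T = (4.41×10^7/1.34×10^7)·exp(-2.508) = 3.291 × 0.08144 = 0.268.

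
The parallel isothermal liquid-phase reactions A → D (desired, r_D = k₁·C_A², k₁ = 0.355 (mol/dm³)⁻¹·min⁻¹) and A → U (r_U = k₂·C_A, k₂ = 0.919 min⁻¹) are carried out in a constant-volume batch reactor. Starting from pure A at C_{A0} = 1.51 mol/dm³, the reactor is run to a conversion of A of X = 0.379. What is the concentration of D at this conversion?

C_A = C_{A0}(1−X) = 0.9377 mol/dm³.
Along a PFR/batch, dC_U/dC_A = −r_U/(r_D+r_U) = −k₂/(k₂+k₁·C_A).
Integrating from C_{A0} to C_A: C_U = (0.919/0.355)·ln[(0.919+0.355·1.51)/(0.919+0.355·0.938)] = 2.589·ln(1.455/1.252) = 0.3893 mol/dm³.
Then C_D = (C_{A0}−C_A) − C_U = 0.5723 − 0.3893 = 0.1830 mol/dm³.

0.183 mol/dm³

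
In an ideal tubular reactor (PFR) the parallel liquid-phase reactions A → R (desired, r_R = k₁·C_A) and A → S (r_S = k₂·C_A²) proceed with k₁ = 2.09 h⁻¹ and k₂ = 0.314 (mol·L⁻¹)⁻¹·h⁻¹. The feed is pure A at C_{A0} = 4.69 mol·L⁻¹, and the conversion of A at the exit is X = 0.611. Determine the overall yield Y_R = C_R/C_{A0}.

0.413

C_A = C_{A0}(1−X) = 1.824 mol·L⁻¹.
Along a PFR/batch, dC_R/dC_A = −r_R/(r_R+r_S) = −k₁/(k₁+k₂·C_A).
Integrating from C_{A0} to C_A: C_R = (2.09/0.314)·ln[(2.09+0.314·4.69)/(2.09+0.314·1.82)] = 6.656·ln(3.563/2.663) = 1.938 mol·L⁻¹.
Y_R = C_R/C_{A0} = 1.938/4.69 = 0.413.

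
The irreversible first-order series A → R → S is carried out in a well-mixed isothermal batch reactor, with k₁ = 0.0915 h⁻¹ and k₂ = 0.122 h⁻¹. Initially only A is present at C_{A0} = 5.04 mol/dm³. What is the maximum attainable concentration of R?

1.59 mol/dm³

For a first-order series the maximum intermediate yield is C_{R,max}/C_{A0} = (k₁/k₂)^[k₂/(k₂−k₁)].
= (0.0915/0.122)^(0.122/(0.122−0.0915)) = (0.7500)^(4.000) = 0.3164.
C_{R,max} = 0.3164×5.04 = 1.59 mol/dm³.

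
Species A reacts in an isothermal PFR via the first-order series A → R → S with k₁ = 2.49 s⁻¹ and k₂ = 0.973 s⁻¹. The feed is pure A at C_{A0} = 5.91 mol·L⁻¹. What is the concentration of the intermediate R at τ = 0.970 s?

2.91 mol·L⁻¹

For first-order series with pure A initially, C_R(τ) = k₁C_{A0}/(k₂−k₁)·(e^(−k₁τ) − e^(−k₂τ)).
e^(−k₁τ) = e^(−2.49×0.970) = e^(−2.415) = 0.08934; e^(−k₂τ) = e^(−0.9438) = 0.3891.
C_R = 2.49×5.91/(0.973−2.49) × (0.08934−0.3891) = (-9.701)×(-0.2998) = 2.908 mol·L⁻¹.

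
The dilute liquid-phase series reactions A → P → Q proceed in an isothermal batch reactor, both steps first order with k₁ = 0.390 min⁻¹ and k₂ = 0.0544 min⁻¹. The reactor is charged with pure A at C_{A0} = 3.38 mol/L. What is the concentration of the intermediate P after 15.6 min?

1.67 mol/L

The intermediate concentration in a first-order A→B→C sequence is C_P = k₁C_{A0}(e^(−k₁t) − e^(−k₂t))/(k₂−k₁).
e^(−k₁t) = e^(−0.390×15.6) = e^(−6.084) = 0.002279; e^(−k₂t) = e^(−0.8486) = 0.4280.
C_P = 0.390×3.38/(0.0544−0.390) × (0.002279−0.4280) = (-3.928)×(-0.4257) = 1.672 mol/L.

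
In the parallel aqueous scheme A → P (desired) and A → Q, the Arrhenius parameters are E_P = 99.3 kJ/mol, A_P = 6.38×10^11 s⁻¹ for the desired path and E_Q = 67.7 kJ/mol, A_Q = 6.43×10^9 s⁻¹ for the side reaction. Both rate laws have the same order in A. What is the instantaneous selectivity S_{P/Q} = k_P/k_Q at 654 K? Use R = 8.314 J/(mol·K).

0.297

With equal orders, S_{P/Q} = k_P/k_Q = (A_P/A_Q)·exp[(E_Q−E_P)/(RT)].
(E_Q−E_P)/(RT) = (67.7−99.3)×10³/(8.314×654) = -31600/5437 = -5.812.
k_P/k_Q = (6.38×10^11/6.43×10^9)·exp(-5.812) = 99.22 × 0.002992 = 0.297.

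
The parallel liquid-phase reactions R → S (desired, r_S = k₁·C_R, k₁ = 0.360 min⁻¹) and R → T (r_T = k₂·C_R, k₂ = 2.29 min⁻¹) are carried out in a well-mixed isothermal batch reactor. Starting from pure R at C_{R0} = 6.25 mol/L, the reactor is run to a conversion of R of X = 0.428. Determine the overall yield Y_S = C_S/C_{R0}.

0.0581

C_R = C_{R0}(1−X) = 3.575 mol/L.
Both paths are first order in R, so the instantaneous fraction to S is constant: dC_S/d(−C_R) = k₁/(k₁+k₂) = 0.1358.
C_S = 0.1358·(C_{R0}−C_R) = 0.1358×2.675 = 0.363 mol/L.
Y_S = C_S/C_{R0} = 0.3634/6.25 = 0.0581.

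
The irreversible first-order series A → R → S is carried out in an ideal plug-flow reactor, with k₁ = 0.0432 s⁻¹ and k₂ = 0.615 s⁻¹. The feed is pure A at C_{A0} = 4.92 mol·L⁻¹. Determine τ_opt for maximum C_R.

Setting dC_R/dτ = 0 gives τ_opt = ln(k₂/k₁)/(k₂−k₁).
= ln(0.615/0.0432)/(0.615−0.0432) = ln(14.24)/0.5718 = 2.656/0.5718 = 4.64 s.

4.64 s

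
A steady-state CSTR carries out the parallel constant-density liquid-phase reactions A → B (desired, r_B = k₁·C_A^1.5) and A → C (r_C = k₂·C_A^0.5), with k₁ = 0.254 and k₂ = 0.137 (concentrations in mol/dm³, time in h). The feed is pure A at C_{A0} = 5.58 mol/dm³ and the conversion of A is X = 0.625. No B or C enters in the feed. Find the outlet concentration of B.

2.77 mol/dm³

Exit C_A = C_{A0}(1−X) = 5.58×0.375 = 2.093 mol/dm³.
A CSTR operates uniformly at the exit composition, giving r_B = 0.7688 and r_C = 0.1982 (each k·C_A^n at C_A = 2.093).
Fraction of consumed A going to B: r_B/(r_B+r_C) = 0.7951.
C_B = 0.7951·C_{A0}·X = 0.7951×5.58×0.625 = 2.77 mol/dm³.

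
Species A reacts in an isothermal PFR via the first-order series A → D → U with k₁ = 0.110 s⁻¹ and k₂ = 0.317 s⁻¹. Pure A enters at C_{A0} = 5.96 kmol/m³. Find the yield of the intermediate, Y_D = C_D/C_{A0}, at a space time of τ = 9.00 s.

0.167

The intermediate concentration in a first-order A→B→C sequence is C_D = k₁C_{A0}(e^(−k₁τ) − e^(−k₂τ))/(k₂−k₁).
e^(−k₁τ) = e^(−0.110×9.00) = e^(−0.9900) = 0.3716; e^(−k₂τ) = e^(−2.853) = 0.05767.
C_D = 0.110×5.96/(0.317−0.110) × (0.3716−0.05767) = 3.167×0.3139 = 0.9942 kmol/m³.
Y_D = C_D/C_{A0} = 0.9942/5.96 = 0.167.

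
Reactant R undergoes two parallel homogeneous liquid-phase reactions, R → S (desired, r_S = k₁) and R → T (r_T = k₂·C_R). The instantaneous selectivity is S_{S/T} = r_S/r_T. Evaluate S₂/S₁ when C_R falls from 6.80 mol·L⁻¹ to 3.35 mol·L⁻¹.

S_{S/T} = (k₁/k₂)·C_R⁻¹, so S₂/S₁ = (C_{R,2}/C_{R,1})⁻¹.
= 6.80/3.35 = 2.03.
Selectivity toward S rises as C_R falls — low-concentration operation is favoured.

2.03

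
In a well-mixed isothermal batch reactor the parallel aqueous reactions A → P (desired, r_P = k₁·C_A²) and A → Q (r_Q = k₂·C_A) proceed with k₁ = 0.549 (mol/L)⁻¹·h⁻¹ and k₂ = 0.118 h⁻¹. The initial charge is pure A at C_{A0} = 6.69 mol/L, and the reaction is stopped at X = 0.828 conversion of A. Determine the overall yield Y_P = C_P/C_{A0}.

0.776

C_A = C_{A0}(1−X) = 1.151 mol/L.
Along a PFR/batch, dC_Q/dC_A = −r_Q/(r_P+r_Q) = −k₂/(k₂+k₁·C_A).
Integrating from C_{A0} to C_A: C_Q = (0.118/0.549)·ln[(0.118+0.549·6.69)/(0.118+0.549·1.15)] = 0.2149·ln(3.791/0.7497) = 0.3483 mol/L.
Then C_P = (C_{A0}−C_A) − C_Q = 5.539 − 0.3483 = 5.191 mol/L.
Y_P = C_P/C_{A0} = 5.191/6.69 = 0.776.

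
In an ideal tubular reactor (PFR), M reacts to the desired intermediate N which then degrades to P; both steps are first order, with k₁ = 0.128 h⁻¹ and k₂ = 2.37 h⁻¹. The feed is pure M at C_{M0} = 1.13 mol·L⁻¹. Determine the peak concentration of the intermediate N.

0.0517 mol·L⁻¹

Evaluating C_N at τ_opt = ln(k₂/k₁)/(k₂−k₁) gives C_{N,max}/C_{M0} = (k₁/k₂)^[k₂/(k₂−k₁)].
= (0.128/2.37)^(2.37/(2.37−0.128)) = (0.05401)^(1.057) = 0.04572.
C_{N,max} = 0.04572×1.13 = 0.0517 mol·L⁻¹.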